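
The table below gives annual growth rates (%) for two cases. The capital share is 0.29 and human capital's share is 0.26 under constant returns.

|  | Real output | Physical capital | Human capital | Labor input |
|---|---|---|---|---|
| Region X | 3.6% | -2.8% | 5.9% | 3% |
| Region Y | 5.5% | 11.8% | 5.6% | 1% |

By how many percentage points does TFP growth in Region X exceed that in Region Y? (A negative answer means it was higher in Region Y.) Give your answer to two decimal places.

1.36 percentage points

Labor's share = 1 − 0.29 − 0.26 = 0.45.
Region X: TFP = 3.6 + 0.812 − 1.534 − 1.35 = 1.528%.
Region Y: TFP = 5.5 − 3.422 − 1.456 − 0.45 = 0.172%.
Difference = 1.528 − (0.172) = 1.356 pp.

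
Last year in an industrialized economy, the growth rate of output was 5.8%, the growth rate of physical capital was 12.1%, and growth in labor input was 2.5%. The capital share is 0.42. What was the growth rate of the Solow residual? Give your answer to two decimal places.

-0.73%

Labor's share = 1 − 0.42 = 0.58.
Physical capital: 0.42 × 12.1 = 5.082 pp.
Labor input: 0.58 × 2.5 = 1.45 pp.
TFP growth = 5.8 − 6.532 = -0.732%.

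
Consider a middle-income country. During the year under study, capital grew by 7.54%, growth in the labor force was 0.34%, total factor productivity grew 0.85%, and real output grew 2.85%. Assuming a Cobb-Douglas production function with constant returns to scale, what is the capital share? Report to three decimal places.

gY = gA + α·gK + (1−α)·gL, so gY − gA − gL = α(gK − gL).
2.85 − 0.85 − 0.34 = α × (7.54 − 0.34).
1.66 = 7.2 α, so α = 0.23056.

0.231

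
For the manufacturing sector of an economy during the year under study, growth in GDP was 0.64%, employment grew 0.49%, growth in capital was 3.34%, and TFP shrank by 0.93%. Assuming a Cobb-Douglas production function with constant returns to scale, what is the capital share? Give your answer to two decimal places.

α = 0.38

gY = gA + α·gK + (1−α)·gL, so gY − gA − gL = α(gK − gL).
0.64 + 0.93 − 0.49 = α × (3.34 − 0.49).
1.08 = 2.85 α, so α = 0.3789.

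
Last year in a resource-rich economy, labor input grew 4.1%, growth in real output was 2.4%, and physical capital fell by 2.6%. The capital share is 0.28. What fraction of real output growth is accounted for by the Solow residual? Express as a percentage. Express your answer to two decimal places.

The Solow residual accounted for 7.33% of growth.

Labor's share = 1 − 0.28 = 0.72.
Physical capital: 0.28 × (-2.6) = -0.728 pp.
Labor input: 0.72 × 4.1 = 2.952 pp.
TFP growth = 2.4 − 2.224 = 0.176%.
TFP share of growth = 0.176 / 2.4 × 100 = 7.3333%.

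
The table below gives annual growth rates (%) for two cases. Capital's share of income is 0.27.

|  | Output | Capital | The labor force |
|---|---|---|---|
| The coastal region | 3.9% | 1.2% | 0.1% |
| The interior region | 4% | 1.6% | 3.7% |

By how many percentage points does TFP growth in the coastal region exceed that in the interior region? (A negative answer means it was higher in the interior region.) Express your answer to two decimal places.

Labor's share = 1 − 0.27 = 0.73.
The coastal region: TFP = 3.9 − 0.324 − 0.073 = 3.503%.
The interior region: TFP = 4 − 0.432 − 2.701 = 0.867%.
Difference = 3.503 − (0.867) = 2.636 pp.

2.64 percentage points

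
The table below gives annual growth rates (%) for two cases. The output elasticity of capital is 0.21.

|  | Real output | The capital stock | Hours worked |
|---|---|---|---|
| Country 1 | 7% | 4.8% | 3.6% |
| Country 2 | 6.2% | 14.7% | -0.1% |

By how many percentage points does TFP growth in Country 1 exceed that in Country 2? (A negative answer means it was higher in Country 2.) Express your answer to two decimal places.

-0.04 percentage points

Labor's share = 1 − 0.21 = 0.79.
Country 1: TFP = 7 − 1.008 − 2.844 = 3.148%.
Country 2: TFP = 6.2 − 3.087 + 0.079 = 3.192%.
Difference = 3.148 − (3.192) = -0.044 pp.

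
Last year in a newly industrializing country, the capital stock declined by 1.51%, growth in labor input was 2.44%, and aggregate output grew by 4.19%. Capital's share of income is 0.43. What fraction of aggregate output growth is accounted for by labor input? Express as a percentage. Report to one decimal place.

Labor input accounted for 33.2% of growth.

Labor's share = 1 − 0.43 = 0.57.
Labor input contributed 0.57 × 2.44 = 1.3908 pp.
Share of growth = 1.3908 / 4.19 × 100 = 33.193%.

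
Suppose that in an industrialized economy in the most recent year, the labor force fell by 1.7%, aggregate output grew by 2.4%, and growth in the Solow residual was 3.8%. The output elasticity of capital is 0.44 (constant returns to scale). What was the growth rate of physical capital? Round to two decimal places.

Labor's share = 1 − 0.44 = 0.56.
gY = gA + 0.56×(-1.7) + 0.44×g.
0.44×g = 2.4 − 3.8 + 0.952 = -0.448.
g = -0.448 / 0.44 = -1.0182%.

-1.02%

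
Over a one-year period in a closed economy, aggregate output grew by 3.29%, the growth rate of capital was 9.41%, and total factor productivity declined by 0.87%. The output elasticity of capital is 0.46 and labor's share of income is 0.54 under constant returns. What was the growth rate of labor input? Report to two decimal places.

Labor's share = 1 − 0.46 = 0.54.
gY = gA + 0.46×9.41 + 0.54×g.
0.54×g = 3.29 + 0.87 − 4.3286 = -0.1686.
g = -0.1686 / 0.54 = -0.3122%.

-0.31%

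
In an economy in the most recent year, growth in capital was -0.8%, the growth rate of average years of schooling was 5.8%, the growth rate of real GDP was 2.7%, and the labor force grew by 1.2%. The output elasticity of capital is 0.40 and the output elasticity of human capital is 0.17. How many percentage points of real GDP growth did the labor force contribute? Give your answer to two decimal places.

0.52 pp

Labor's share = 1 − 0.4 − 0.17 = 0.43.
Contribution = share × growth = 0.43 × 1.2 = 0.516 pp.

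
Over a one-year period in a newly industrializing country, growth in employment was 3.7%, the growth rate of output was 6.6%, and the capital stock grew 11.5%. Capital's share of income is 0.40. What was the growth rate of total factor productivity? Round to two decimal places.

-0.22%

Labor's share = 1 − 0.4 = 0.6.
The capital stock: 0.4 × 11.5 = 4.6 pp.
Employment: 0.6 × 3.7 = 2.22 pp.
TFP growth = 6.6 − 6.82 = -0.22%.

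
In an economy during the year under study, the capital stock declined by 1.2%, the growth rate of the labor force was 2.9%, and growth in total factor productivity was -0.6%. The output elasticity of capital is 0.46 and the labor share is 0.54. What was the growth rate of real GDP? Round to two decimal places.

Labor's share = 1 − 0.46 = 0.54.
The capital stock: 0.46 × (-1.2) = -0.552 pp.
The labor force: 0.54 × 2.9 = 1.566 pp.
Output growth = -0.6 + 1.014 = 0.414%.

Real GDP grew 0.41%.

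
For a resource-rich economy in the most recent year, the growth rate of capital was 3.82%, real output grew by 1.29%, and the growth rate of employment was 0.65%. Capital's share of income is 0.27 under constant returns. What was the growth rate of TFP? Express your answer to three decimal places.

-0.216%

Labor's share = 1 − 0.27 = 0.73.
Capital: 0.27 × 3.82 = 1.0314 pp.
Employment: 0.73 × 0.65 = 0.4745 pp.
TFP growth = 1.29 − 1.5059 = -0.2159%.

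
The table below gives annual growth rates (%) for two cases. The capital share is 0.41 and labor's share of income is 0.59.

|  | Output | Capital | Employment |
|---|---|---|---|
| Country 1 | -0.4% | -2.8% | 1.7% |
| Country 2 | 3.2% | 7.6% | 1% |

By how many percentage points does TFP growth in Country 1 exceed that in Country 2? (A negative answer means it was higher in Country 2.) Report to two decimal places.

0.25 percentage points

Labor's share = 1 − 0.41 = 0.59.
Country 1: TFP = -0.4 + 1.148 − 1.003 = -0.255%.
Country 2: TFP = 3.2 − 3.116 − 0.59 = -0.506%.
Difference = -0.255 − (-0.506) = 0.251 pp.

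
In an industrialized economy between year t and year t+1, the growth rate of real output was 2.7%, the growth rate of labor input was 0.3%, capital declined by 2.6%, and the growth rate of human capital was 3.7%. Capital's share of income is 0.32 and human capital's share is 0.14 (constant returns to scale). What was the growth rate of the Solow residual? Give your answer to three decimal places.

2.852%

Labor's share = 1 − 0.32 − 0.14 = 0.54.
Capital: 0.32 × (-2.6) = -0.832 pp.
Human capital: 0.14 × 3.7 = 0.518 pp.
Labor input: 0.54 × 0.3 = 0.162 pp.
TFP growth = 2.7 + 0.152 = 2.852%.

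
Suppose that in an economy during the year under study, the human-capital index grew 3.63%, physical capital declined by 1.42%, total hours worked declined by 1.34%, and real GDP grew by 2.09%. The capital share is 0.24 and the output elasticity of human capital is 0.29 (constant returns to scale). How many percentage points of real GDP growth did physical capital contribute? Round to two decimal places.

Contribution = share × growth = 0.24 × (-1.42) = -0.3408 pp.

-0.34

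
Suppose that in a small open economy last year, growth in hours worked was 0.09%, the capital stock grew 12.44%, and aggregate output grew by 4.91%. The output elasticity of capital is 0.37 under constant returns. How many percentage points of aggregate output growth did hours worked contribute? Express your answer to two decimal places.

Labor's share = 1 − 0.37 = 0.63.
Contribution = share × growth = 0.63 × 0.09 = 0.0567 pp.

0.06 percentage points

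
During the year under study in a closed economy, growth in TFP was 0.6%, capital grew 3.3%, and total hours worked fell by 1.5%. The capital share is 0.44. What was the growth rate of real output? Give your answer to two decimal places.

1.21%

Labor's share = 1 − 0.44 = 0.56.
Capital: 0.44 × 3.3 = 1.452 pp.
Total hours worked: 0.56 × (-1.5) = -0.84 pp.
Output growth = 0.6 + 0.612 = 1.212%.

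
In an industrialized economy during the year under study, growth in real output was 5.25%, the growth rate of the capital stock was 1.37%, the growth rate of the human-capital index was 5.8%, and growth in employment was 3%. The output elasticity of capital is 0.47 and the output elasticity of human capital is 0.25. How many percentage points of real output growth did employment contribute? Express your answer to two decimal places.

Labor's share = 1 − 0.47 − 0.25 = 0.28.
Contribution = share × growth = 0.28 × 3 = 0.84 pp.

0.84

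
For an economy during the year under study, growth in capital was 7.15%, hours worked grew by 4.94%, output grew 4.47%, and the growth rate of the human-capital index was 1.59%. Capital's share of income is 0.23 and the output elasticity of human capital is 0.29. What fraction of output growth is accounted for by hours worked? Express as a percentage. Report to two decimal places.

53.05%

Labor's share = 1 − 0.23 − 0.29 = 0.48.
Hours worked contributed 0.48 × 4.94 = 2.3712 pp.
Share of growth = 2.3712 / 4.47 × 100 = 53.047%.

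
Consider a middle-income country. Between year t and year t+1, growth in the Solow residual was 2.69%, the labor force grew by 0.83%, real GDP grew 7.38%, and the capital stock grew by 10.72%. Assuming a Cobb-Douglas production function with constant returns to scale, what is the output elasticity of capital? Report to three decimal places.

gY = gA + α·gK + (1−α)·gL, so gY − gA − gL = α(gK − gL).
7.38 − 2.69 − 0.83 = α × (10.72 − 0.83).
3.86 = 9.89 α, so α = 0.39029.

The output elasticity of capital is 0.390.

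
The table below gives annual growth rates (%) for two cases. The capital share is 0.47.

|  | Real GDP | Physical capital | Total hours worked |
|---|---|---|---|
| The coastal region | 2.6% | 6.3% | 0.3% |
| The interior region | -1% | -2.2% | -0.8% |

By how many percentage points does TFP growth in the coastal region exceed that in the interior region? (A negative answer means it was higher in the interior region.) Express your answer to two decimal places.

-0.98 percentage points

Labor's share = 1 − 0.47 = 0.53.
The coastal region: TFP = 2.6 − 2.961 − 0.159 = -0.52%.
The interior region: TFP = -1 + 1.034 + 0.424 = 0.458%.
Difference = -0.52 − (0.458) = -0.978 pp.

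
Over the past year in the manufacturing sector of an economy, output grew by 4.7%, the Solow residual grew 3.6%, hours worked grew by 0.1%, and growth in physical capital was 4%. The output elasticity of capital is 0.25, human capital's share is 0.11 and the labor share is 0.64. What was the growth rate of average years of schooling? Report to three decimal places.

Labor's share = 1 − 0.25 − 0.11 = 0.64.
gY = gA + 0.25×4 + 0.64×0.1 + 0.11×g.
0.11×g = 4.7 − 3.6 − 1.064 = 0.036.
g = 0.036 / 0.11 = 0.32727%.

0.327%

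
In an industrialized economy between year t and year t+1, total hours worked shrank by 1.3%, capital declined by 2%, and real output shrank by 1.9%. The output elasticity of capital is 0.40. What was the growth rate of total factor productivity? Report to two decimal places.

-0.32%

Labor's share = 1 − 0.4 = 0.6.
Capital: 0.4 × (-2) = -0.8 pp.
Total hours worked: 0.6 × (-1.3) = -0.78 pp.
TFP growth = -1.9 + 1.58 = -0.32%.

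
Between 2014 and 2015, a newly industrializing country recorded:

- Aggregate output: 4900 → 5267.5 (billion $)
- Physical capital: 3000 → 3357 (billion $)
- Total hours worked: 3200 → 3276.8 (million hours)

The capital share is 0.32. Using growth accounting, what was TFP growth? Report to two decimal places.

Aggregate output growth = (5267.5 − 4900) / 4900 = 7.5%.
Physical capital growth = (3357 − 3000) / 3000 = 11.9%.
Total hours worked growth = (3276.8 − 3200) / 3200 = 2.4%.
Labor's share = 1 − 0.32 = 0.68.
Physical capital: 0.32 × 11.9 = 3.808 pp.
Total hours worked: 0.68 × 2.4 = 1.632 pp.
TFP growth = 7.5 − 5.44 = 2.06%.

2.06%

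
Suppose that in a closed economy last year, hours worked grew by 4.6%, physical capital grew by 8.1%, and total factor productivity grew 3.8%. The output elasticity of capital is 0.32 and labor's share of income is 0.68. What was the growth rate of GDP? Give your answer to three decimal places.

Labor's share = 1 − 0.32 = 0.68.
Physical capital: 0.32 × 8.1 = 2.592 pp.
Hours worked: 0.68 × 4.6 = 3.128 pp.
Output growth = 3.8 + 5.72 = 9.52%.

GDP grew 9.520%.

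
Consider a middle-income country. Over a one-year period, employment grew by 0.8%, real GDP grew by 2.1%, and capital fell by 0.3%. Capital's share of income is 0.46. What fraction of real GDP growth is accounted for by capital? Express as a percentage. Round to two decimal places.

Capital accounted for -6.57% of growth.

Capital contributed 0.46 × (-0.3) = -0.138 pp.
Share of growth = -0.138 / 2.1 × 100 = -6.5714%.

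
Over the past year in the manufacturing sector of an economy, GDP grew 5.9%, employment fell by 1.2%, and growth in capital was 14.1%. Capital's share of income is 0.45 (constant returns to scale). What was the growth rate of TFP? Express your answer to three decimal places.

0.215%

Labor's share = 1 − 0.45 = 0.55.
Capital: 0.45 × 14.1 = 6.345 pp.
Employment: 0.55 × (-1.2) = -0.66 pp.
TFP growth = 5.9 − 5.685 = 0.215%.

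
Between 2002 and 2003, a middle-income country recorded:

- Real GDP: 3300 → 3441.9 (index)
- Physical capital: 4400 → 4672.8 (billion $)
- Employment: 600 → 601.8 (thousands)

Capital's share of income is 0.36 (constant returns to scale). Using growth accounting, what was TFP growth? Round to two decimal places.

1.88%

Real GDP growth = (3441.9 − 3300) / 3300 = 4.3%.
Physical capital growth = (4672.8 − 4400) / 4400 = 6.2%.
Employment growth = (601.8 − 600) / 600 = 0.3%.
Labor's share = 1 − 0.36 = 0.64.
Physical capital: 0.36 × 6.2 = 2.232 pp.
Employment: 0.64 × 0.3 = 0.192 pp.
TFP growth = 4.3 − 2.424 = 1.876%.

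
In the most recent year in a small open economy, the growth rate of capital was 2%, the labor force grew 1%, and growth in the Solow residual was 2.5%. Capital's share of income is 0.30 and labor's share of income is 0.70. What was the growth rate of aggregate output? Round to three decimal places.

Labor's share = 1 − 0.3 = 0.7.
Capital: 0.3 × 2 = 0.6 pp.
The labor force: 0.7 × 1 = 0.7 pp.
Output growth = 2.5 + 1.3 = 3.8%.

3.800%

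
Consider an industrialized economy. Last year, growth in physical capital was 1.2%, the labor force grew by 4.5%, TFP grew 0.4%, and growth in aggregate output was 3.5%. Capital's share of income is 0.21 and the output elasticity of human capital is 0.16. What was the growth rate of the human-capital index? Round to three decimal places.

Labor's share = 1 − 0.21 − 0.16 = 0.63.
gY = gA + 0.21×1.2 + 0.63×4.5 + 0.16×g.
0.16×g = 3.5 − 0.4 − 3.087 = 0.013.
g = 0.013 / 0.16 = 0.08125%.

The human-capital index grew 0.081%.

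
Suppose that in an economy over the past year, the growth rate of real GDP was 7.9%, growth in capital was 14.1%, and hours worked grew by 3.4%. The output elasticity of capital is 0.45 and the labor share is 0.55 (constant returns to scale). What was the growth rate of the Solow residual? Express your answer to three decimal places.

Labor's share = 1 − 0.45 = 0.55.
Capital: 0.45 × 14.1 = 6.345 pp.
Hours worked: 0.55 × 3.4 = 1.87 pp.
TFP growth = 7.9 − 8.215 = -0.315%.

-0.315%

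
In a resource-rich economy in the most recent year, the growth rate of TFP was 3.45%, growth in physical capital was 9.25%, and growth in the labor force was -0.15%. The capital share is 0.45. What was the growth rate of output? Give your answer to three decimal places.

Output grew 7.530%.

Labor's share = 1 − 0.45 = 0.55.
Physical capital: 0.45 × 9.25 = 4.1625 pp.
The labor force: 0.55 × (-0.15) = -0.0825 pp.
Output growth = 3.45 + 4.08 = 7.53%.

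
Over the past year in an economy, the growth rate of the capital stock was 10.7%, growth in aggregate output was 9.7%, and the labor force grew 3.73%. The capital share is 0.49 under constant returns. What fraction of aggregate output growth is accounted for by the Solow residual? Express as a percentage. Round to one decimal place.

26.3%

Labor's share = 1 − 0.49 = 0.51.
The capital stock: 0.49 × 10.7 = 5.243 pp.
The labor force: 0.51 × 3.73 = 1.9023 pp.
TFP growth = 9.7 − 7.1453 = 2.5547%.
TFP share of growth = 2.5547 / 9.7 × 100 = 26.337%.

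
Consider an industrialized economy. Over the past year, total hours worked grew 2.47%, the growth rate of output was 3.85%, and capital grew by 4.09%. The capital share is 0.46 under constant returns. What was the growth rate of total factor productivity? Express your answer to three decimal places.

0.635%

Labor's share = 1 − 0.46 = 0.54.
Capital: 0.46 × 4.09 = 1.8814 pp.
Total hours worked: 0.54 × 2.47 = 1.3338 pp.
TFP growth = 3.85 − 3.2152 = 0.6348%.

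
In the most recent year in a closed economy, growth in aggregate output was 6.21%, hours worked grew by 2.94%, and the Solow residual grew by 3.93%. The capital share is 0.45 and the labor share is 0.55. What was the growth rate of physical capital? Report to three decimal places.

1.473%

Labor's share = 1 − 0.45 = 0.55.
gY = gA + 0.55×2.94 + 0.45×g.
0.45×g = 6.21 − 3.93 − 1.617 = 0.663.
g = 0.663 / 0.45 = 1.47333%.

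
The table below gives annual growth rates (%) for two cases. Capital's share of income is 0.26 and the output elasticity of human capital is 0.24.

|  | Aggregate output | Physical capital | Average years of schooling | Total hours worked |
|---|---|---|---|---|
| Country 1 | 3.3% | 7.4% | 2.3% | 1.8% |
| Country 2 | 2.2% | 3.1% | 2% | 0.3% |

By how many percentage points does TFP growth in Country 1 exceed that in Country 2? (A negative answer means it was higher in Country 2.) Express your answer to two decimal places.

-0.84 percentage points

Labor's share = 1 − 0.26 − 0.24 = 0.5.
Country 1: TFP = 3.3 − 1.924 − 0.552 − 0.9 = -0.076%.
Country 2: TFP = 2.2 − 0.806 − 0.48 − 0.15 = 0.764%.
Difference = -0.076 − (0.764) = -0.84 pp.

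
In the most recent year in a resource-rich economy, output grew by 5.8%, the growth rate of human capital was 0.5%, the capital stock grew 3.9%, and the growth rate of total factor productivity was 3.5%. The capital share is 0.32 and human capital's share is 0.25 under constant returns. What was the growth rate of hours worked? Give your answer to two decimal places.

Labor's share = 1 − 0.32 − 0.25 = 0.43.
gY = gA + 0.32×3.9 + 0.25×0.5 + 0.43×g.
0.43×g = 5.8 − 3.5 − 1.373 = 0.927.
g = 0.927 / 0.43 = 2.1558%.

Hours worked grew 2.16%.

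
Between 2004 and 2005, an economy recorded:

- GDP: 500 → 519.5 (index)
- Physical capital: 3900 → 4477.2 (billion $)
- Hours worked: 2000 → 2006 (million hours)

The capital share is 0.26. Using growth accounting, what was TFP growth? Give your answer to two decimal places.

GDP growth = (519.5 − 500) / 500 = 3.9%.
Physical capital growth = (4477.2 − 3900) / 3900 = 14.8%.
Hours worked growth = (2006 − 2000) / 2000 = 0.3%.
Labor's share = 1 − 0.26 = 0.74.
Physical capital: 0.26 × 14.8 = 3.848 pp.
Hours worked: 0.74 × 0.3 = 0.222 pp.
TFP growth = 3.9 − 4.07 = -0.17%.

-0.17%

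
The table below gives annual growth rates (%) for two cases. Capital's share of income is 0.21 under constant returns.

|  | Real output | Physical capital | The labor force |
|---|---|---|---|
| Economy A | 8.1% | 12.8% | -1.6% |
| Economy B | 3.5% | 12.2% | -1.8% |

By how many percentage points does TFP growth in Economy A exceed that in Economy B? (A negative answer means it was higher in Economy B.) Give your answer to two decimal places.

Labor's share = 1 − 0.21 = 0.79.
Economy A: TFP = 8.1 − 2.688 + 1.264 = 6.676%.
Economy B: TFP = 3.5 − 2.562 + 1.422 = 2.36%.
Difference = 6.676 − (2.36) = 4.316 pp.

4.32 percentage points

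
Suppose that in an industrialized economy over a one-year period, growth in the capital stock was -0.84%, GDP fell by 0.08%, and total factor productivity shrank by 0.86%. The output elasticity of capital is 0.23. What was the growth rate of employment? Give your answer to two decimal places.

1.26%

Labor's share = 1 − 0.23 = 0.77.
gY = gA + 0.23×(-0.84) + 0.77×g.
0.77×g = -0.08 + 0.86 + 0.1932 = 0.9732.
g = 0.9732 / 0.77 = 1.2639%.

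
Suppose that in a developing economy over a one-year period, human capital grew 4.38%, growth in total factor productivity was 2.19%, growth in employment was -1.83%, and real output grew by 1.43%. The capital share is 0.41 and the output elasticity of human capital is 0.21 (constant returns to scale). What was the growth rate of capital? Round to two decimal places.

-2.40%

Labor's share = 1 − 0.41 − 0.21 = 0.38.
gY = gA + 0.21×4.38 + 0.38×(-1.83) + 0.41×g.
0.41×g = 1.43 − 2.19 − 0.2244 = -0.9844.
g = -0.9844 / 0.41 = -2.401%.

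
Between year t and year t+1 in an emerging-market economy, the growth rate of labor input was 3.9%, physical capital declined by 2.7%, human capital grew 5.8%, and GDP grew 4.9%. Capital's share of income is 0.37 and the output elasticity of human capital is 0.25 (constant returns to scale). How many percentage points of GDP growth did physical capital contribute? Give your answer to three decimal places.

-0.999 pp

Contribution = share × growth = 0.37 × (-2.7) = -0.999 pp.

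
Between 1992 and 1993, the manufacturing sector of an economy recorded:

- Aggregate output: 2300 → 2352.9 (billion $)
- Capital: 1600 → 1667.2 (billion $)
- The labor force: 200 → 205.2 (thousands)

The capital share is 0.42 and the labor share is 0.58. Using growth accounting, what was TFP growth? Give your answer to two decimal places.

-0.97%

Aggregate output growth = (2352.9 − 2300) / 2300 = 2.3%.
Capital growth = (1667.2 − 1600) / 1600 = 4.2%.
The labor force growth = (205.2 − 200) / 200 = 2.6%.
Labor's share = 1 − 0.42 = 0.58.
Capital: 0.42 × 4.2 = 1.764 pp.
The labor force: 0.58 × 2.6 = 1.508 pp.
TFP growth = 2.3 − 3.272 = -0.972%.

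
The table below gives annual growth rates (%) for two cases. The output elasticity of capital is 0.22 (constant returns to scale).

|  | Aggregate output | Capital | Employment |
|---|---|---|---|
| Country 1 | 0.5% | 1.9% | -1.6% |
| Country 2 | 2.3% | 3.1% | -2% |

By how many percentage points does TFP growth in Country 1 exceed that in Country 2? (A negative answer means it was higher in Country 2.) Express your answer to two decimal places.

-1.85 percentage points

Labor's share = 1 − 0.22 = 0.78.
Country 1: TFP = 0.5 − 0.418 + 1.248 = 1.33%.
Country 2: TFP = 2.3 − 0.682 + 1.56 = 3.178%.
Difference = 1.33 − (3.178) = -1.848 pp.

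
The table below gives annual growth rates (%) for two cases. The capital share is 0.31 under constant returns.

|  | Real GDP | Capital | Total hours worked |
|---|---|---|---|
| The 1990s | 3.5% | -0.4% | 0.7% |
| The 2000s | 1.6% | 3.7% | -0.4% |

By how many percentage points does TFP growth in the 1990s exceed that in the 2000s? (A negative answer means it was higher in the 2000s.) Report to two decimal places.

Labor's share = 1 − 0.31 = 0.69.
The 1990s: TFP = 3.5 + 0.124 − 0.483 = 3.141%.
The 2000s: TFP = 1.6 − 1.147 + 0.276 = 0.729%.
Difference = 3.141 − (0.729) = 2.412 pp.

2.41 percentage points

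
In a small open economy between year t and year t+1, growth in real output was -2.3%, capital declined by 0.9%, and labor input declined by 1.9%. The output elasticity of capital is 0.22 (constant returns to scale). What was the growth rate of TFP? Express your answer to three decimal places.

-0.620%

Labor's share = 1 − 0.22 = 0.78.
Capital: 0.22 × (-0.9) = -0.198 pp.
Labor input: 0.78 × (-1.9) = -1.482 pp.
TFP growth = -2.3 + 1.68 = -0.62%.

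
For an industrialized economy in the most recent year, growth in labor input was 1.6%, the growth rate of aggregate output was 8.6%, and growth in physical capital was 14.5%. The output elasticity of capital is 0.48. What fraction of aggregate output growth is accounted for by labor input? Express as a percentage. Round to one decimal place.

Labor input accounted for 9.7% of growth.

Labor's share = 1 − 0.48 = 0.52.
Labor input contributed 0.52 × 1.6 = 0.832 pp.
Share of growth = 0.832 / 8.6 × 100 = 9.674%.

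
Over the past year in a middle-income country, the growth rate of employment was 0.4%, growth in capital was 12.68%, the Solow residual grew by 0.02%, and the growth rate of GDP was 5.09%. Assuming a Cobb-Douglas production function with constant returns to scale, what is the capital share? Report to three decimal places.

0.380

gY = gA + α·gK + (1−α)·gL, so gY − gA − gL = α(gK − gL).
5.09 − 0.02 − 0.4 = α × (12.68 − 0.4).
4.67 = 12.28 α, so α = 0.38029.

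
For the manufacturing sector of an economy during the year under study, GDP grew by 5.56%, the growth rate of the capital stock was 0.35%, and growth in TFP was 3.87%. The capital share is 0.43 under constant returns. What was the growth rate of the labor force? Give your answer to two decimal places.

Labor's share = 1 − 0.43 = 0.57.
gY = gA + 0.43×0.35 + 0.57×g.
0.57×g = 5.56 − 3.87 − 0.1505 = 1.5395.
g = 1.5395 / 0.57 = 2.7009%.

The labor force grew 2.70%.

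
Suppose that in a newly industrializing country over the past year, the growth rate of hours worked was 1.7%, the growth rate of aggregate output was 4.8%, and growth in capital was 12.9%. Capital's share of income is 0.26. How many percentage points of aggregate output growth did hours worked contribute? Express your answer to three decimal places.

1.258 pp

Labor's share = 1 − 0.26 = 0.74.
Contribution = share × growth = 0.74 × 1.7 = 1.258 pp.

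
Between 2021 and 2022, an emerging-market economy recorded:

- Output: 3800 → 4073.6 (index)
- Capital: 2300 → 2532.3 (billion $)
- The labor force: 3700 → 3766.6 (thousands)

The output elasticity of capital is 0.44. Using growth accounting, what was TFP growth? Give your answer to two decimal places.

TFP grew 1.75%.

Output growth = (4073.6 − 3800) / 3800 = 7.2%.
Capital growth = (2532.3 − 2300) / 2300 = 10.1%.
The labor force growth = (3766.6 − 3700) / 3700 = 1.8%.
Labor's share = 1 − 0.44 = 0.56.
Capital: 0.44 × 10.1 = 4.444 pp.
The labor force: 0.56 × 1.8 = 1.008 pp.
TFP growth = 7.2 − 5.452 = 1.748%.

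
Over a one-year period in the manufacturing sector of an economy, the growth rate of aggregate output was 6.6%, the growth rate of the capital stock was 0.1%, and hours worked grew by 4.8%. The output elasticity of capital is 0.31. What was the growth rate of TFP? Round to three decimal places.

3.257%

Labor's share = 1 − 0.31 = 0.69.
The capital stock: 0.31 × 0.1 = 0.031 pp.
Hours worked: 0.69 × 4.8 = 3.312 pp.
TFP growth = 6.6 − 3.343 = 3.257%.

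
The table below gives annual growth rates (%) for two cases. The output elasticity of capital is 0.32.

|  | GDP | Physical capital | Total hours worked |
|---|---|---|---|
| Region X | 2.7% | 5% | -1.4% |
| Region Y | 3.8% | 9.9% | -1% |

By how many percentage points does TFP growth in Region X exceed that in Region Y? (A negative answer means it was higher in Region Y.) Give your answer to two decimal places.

Labor's share = 1 − 0.32 = 0.68.
Region X: TFP = 2.7 − 1.6 + 0.952 = 2.052%.
Region Y: TFP = 3.8 − 3.168 + 0.68 = 1.312%.
Difference = 2.052 − (1.312) = 0.74 pp.

0.74 percentage points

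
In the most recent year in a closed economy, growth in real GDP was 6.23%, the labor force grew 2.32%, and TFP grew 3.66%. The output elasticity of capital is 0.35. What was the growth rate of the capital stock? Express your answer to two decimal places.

3.03%

Labor's share = 1 − 0.35 = 0.65.
gY = gA + 0.65×2.32 + 0.35×g.
0.35×g = 6.23 − 3.66 − 1.508 = 1.062.
g = 1.062 / 0.35 = 3.0343%.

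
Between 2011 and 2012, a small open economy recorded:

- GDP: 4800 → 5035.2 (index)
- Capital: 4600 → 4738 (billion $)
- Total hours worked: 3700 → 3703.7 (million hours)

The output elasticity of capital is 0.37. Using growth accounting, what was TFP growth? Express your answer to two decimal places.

3.73%

GDP growth = (5035.2 − 4800) / 4800 = 4.9%.
Capital growth = (4738 − 4600) / 4600 = 3%.
Total hours worked growth = (3703.7 − 3700) / 3700 = 0.1%.
Labor's share = 1 − 0.37 = 0.63.
Capital: 0.37 × 3 = 1.11 pp.
Total hours worked: 0.63 × 0.1 = 0.063 pp.
TFP growth = 4.9 − 1.173 = 3.727%.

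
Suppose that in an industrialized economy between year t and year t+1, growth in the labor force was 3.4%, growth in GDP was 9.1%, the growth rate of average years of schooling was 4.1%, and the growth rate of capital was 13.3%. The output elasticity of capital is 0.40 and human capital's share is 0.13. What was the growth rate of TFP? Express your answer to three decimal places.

TFP grew 1.649%.

Labor's share = 1 − 0.4 − 0.13 = 0.47.
Capital: 0.4 × 13.3 = 5.32 pp.
Average years of schooling: 0.13 × 4.1 = 0.533 pp.
The labor force: 0.47 × 3.4 = 1.598 pp.
TFP growth = 9.1 − 7.451 = 1.649%.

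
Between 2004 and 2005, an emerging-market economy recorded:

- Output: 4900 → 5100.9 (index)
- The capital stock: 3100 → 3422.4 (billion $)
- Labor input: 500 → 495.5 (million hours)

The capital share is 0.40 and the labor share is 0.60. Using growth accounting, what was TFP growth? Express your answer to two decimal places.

0.48%

Output growth = (5100.9 − 4900) / 4900 = 4.1%.
The capital stock growth = (3422.4 − 3100) / 3100 = 10.4%.
Labor input growth = (495.5 − 500) / 500 = -0.9%.
Labor's share = 1 − 0.4 = 0.6.
The capital stock: 0.4 × 10.4 = 4.16 pp.
Labor input: 0.6 × (-0.9) = -0.54 pp.
TFP growth = 4.1 − 3.62 = 0.48%.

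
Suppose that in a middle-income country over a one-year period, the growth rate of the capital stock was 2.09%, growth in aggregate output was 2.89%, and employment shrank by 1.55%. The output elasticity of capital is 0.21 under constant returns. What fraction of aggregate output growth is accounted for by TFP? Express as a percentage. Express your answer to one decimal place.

TFP accounted for 127.2% of growth.

Labor's share = 1 − 0.21 = 0.79.
The capital stock: 0.21 × 2.09 = 0.4389 pp.
Employment: 0.79 × (-1.55) = -1.2245 pp.
TFP growth = 2.89 + 0.7856 = 3.6756%.
TFP share of growth = 3.6756 / 2.89 × 100 = 127.183%.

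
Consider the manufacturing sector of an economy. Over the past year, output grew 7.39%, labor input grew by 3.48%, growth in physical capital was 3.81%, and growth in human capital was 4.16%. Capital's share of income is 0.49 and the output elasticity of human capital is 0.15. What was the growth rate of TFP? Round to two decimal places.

3.65%

Labor's share = 1 − 0.49 − 0.15 = 0.36.
Physical capital: 0.49 × 3.81 = 1.8669 pp.
Human capital: 0.15 × 4.16 = 0.624 pp.
Labor input: 0.36 × 3.48 = 1.2528 pp.
TFP growth = 7.39 − 3.7437 = 3.6463%.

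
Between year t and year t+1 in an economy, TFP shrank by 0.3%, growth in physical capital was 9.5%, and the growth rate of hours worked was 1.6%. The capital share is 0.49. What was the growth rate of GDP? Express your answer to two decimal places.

GDP grew 5.17%.

Labor's share = 1 − 0.49 = 0.51.
Physical capital: 0.49 × 9.5 = 4.655 pp.
Hours worked: 0.51 × 1.6 = 0.816 pp.
Output growth = -0.3 + 5.471 = 5.171%.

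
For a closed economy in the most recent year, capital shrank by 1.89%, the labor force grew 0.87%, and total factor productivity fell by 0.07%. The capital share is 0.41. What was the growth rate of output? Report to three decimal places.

Labor's share = 1 − 0.41 = 0.59.
Capital: 0.41 × (-1.89) = -0.7749 pp.
The labor force: 0.59 × 0.87 = 0.5133 pp.
Output growth = -0.07 + (-0.2616) = -0.3316%.

-0.332%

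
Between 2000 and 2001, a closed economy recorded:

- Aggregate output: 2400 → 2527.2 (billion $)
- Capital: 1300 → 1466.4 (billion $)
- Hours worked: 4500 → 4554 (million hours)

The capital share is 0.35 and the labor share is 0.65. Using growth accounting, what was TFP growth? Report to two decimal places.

0.04%

Aggregate output growth = (2527.2 − 2400) / 2400 = 5.3%.
Capital growth = (1466.4 − 1300) / 1300 = 12.8%.
Hours worked growth = (4554 − 4500) / 4500 = 1.2%.
Labor's share = 1 − 0.35 = 0.65.
Capital: 0.35 × 12.8 = 4.48 pp.
Hours worked: 0.65 × 1.2 = 0.78 pp.
TFP growth = 5.3 − 5.26 = 0.04%.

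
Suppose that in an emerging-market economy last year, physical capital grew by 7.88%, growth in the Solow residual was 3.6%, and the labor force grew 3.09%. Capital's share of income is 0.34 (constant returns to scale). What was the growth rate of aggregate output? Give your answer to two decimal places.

Labor's share = 1 − 0.34 = 0.66.
Physical capital: 0.34 × 7.88 = 2.6792 pp.
The labor force: 0.66 × 3.09 = 2.0394 pp.
Output growth = 3.6 + 4.7186 = 8.3186%.

8.32%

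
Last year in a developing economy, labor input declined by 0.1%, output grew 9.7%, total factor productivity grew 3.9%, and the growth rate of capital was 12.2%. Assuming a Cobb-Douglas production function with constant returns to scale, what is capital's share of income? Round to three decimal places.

Capital's share of income is 0.480.

gY = gA + α·gK + (1−α)·gL, so gY − gA − gL = α(gK − gL).
9.7 − 3.9 + 0.1 = α × (12.2 − (-0.1)).
5.9 = 12.3 α, so α = 0.47967.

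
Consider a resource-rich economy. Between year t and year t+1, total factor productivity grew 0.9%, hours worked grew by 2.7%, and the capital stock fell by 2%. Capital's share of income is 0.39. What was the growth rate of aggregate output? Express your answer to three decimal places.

Labor's share = 1 − 0.39 = 0.61.
The capital stock: 0.39 × (-2) = -0.78 pp.
Hours worked: 0.61 × 2.7 = 1.647 pp.
Output growth = 0.9 + 0.867 = 1.767%.

Aggregate output grew 1.767%.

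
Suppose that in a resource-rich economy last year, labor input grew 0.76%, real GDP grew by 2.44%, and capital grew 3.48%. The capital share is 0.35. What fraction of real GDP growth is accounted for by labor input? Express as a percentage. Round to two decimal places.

20.25%

Labor's share = 1 − 0.35 = 0.65.
Labor input contributed 0.65 × 0.76 = 0.494 pp.
Share of growth = 0.494 / 2.44 × 100 = 20.2459%.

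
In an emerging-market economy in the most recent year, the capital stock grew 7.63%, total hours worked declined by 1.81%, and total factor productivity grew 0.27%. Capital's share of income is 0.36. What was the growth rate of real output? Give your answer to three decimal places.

Labor's share = 1 − 0.36 = 0.64.
The capital stock: 0.36 × 7.63 = 2.7468 pp.
Total hours worked: 0.64 × (-1.81) = -1.1584 pp.
Output growth = 0.27 + 1.5884 = 1.8584%.

Real output growth was 1.858%.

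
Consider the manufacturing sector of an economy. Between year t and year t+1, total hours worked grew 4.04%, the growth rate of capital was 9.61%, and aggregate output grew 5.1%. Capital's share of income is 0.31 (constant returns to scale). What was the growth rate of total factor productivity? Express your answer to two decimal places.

Labor's share = 1 − 0.31 = 0.69.
Capital: 0.31 × 9.61 = 2.9791 pp.
Total hours worked: 0.69 × 4.04 = 2.7876 pp.
TFP growth = 5.1 − 5.7667 = -0.6667%.

-0.67%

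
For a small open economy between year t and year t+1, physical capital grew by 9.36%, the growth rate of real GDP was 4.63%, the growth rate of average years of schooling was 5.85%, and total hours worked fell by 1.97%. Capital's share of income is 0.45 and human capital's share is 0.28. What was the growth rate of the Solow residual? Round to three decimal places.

Labor's share = 1 − 0.45 − 0.28 = 0.27.
Physical capital: 0.45 × 9.36 = 4.212 pp.
Average years of schooling: 0.28 × 5.85 = 1.638 pp.
Total hours worked: 0.27 × (-1.97) = -0.5319 pp.
TFP growth = 4.63 − 5.3181 = -0.6881%.

-0.688%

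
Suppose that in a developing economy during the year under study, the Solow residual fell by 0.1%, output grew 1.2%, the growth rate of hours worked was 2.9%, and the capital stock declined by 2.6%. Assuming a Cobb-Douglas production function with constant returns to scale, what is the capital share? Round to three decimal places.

The capital share is 0.291.

gY = gA + α·gK + (1−α)·gL, so gY − gA − gL = α(gK − gL).
1.2 + 0.1 − 2.9 = α × (-2.6 − 2.9).
-1.6 = -5.5 α, so α = 0.29091.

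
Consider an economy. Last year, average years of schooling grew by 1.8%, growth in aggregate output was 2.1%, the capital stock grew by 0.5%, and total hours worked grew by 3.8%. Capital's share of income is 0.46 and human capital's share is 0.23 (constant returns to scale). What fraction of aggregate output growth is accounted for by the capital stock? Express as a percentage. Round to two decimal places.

The capital stock accounted for 10.95% of growth.

The capital stock contributed 0.46 × 0.5 = 0.23 pp.
Share of growth = 0.23 / 2.1 × 100 = 10.9524%.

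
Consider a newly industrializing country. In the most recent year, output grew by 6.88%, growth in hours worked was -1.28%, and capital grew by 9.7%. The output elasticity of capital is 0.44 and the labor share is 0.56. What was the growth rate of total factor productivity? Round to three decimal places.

Labor's share = 1 − 0.44 = 0.56.
Capital: 0.44 × 9.7 = 4.268 pp.
Hours worked: 0.56 × (-1.28) = -0.7168 pp.
TFP growth = 6.88 − 3.5512 = 3.3288%.

3.329%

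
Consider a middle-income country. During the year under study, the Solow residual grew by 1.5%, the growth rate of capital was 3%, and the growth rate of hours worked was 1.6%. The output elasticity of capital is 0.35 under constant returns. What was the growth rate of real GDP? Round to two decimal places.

3.59%

Labor's share = 1 − 0.35 = 0.65.
Capital: 0.35 × 3 = 1.05 pp.
Hours worked: 0.65 × 1.6 = 1.04 pp.
Output growth = 1.5 + 2.09 = 3.59%.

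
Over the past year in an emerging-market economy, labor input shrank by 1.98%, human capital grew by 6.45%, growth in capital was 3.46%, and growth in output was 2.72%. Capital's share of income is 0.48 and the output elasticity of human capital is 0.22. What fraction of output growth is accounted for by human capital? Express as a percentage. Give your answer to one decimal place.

Human capital contributed 0.22 × 6.45 = 1.419 pp.
Share of growth = 1.419 / 2.72 × 100 = 52.169%.

52.2%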